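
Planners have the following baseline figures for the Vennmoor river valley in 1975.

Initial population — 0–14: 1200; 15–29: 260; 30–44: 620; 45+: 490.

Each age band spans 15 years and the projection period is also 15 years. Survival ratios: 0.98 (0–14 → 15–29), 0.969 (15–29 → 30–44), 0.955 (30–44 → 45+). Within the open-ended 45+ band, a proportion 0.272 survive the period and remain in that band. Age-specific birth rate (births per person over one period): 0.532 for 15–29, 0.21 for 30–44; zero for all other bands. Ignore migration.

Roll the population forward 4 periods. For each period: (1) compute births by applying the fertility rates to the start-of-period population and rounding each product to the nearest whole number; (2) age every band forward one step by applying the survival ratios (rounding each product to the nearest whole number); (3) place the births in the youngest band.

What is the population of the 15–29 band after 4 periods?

371

Period 1.
Births: 260 × 0.532 = 138, 620 × 0.21 = 130 — total 268
15–29: 1200 × 0.98 = 1176
30–44: 260 × 0.969 = 252
45+: 620 × 0.955 + 490 × 0.272 = 592 + 133 = 725
→ [268, 1176, 252, 725]
Period 2.
Births: 1176 × 0.532 = 626, 252 × 0.21 = 53 — total 679
15–29: 268 × 0.98 = 263
30–44: 1176 × 0.969 = 1140
45+: 252 × 0.955 + 725 × 0.272 = 241 + 197 = 438
→ [679, 263, 1140, 438]
Period 3.
Births: 263 × 0.532 = 140, 1140 × 0.21 = 239 — total 379
15–29: 679 × 0.98 = 665
30–44: 263 × 0.969 = 255
45+: 1140 × 0.955 + 438 × 0.272 = 1089 + 119 = 1208
→ [379, 665, 255, 1208]
Period 4.
Births: 665 × 0.532 = 354, 255 × 0.21 = 54 — total 408
15–29: 379 × 0.98 = 371
30–44: 665 × 0.969 = 644
45+: 255 × 0.955 + 1208 × 0.272 = 244 + 329 = 573
→ [408, 371, 644, 573]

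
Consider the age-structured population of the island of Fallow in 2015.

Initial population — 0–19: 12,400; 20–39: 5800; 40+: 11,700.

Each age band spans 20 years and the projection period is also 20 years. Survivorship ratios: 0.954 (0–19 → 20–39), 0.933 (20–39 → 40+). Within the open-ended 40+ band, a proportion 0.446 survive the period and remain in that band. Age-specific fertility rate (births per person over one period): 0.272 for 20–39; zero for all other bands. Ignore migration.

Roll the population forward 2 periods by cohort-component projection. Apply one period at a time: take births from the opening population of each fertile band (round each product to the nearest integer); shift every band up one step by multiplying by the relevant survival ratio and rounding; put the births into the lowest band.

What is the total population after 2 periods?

20501

— Period 1 —
Births: 5800 * 0.272 = 1578
20–39: 12400 * 0.954 = 11830
40+: 5800 * 0.933 + 11700 * 0.446 = 5411 + 5218 = 10629
End of period: [1578, 11830, 10629]
— Period 2 —
Births: 11830 * 0.272 = 3218
20–39: 1578 * 0.954 = 1505
40+: 11830 * 0.933 + 10629 * 0.446 = 11037 + 4741 = 15778
End of period: [3218, 1505, 15778]
Total after period 2: 3218 + 1505 + 15778 = 20501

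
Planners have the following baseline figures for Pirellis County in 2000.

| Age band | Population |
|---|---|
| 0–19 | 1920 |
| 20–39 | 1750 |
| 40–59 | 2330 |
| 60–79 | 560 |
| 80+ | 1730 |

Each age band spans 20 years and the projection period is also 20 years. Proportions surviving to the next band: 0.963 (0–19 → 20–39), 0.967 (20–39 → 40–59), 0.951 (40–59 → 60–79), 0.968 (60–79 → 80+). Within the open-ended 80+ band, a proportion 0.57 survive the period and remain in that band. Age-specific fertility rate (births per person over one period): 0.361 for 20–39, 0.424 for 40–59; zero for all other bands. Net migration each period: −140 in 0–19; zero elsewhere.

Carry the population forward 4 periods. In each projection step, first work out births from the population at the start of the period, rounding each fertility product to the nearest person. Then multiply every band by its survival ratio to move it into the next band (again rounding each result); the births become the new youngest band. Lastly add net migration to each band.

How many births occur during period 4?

1016

Call the groups 1 to 5, youngest first.
Period 1.
Births: 1750 * 0.361 = 632  |  2330 * 0.424 = 988 ⇒ total 1620
Group 2: 1920 * 0.963 = 1849
Group 3: 1750 * 0.967 = 1692
Group 4: 2330 * 0.951 = 2216
Group 5: 560 * 0.968 + 1730 * 0.57 = 542 + 986 = 1528
Net migration: Group 1 − 140 → 1480
End of period: [1480, 1849, 1692, 2216, 1528]
Period 2.
Births: 1849 * 0.361 = 667  |  1692 * 0.424 = 717 ⇒ total 1384
Group 2: 1480 * 0.963 = 1425
Group 3: 1849 * 0.967 = 1788
Group 4: 1692 * 0.951 = 1609
Group 5: 2216 * 0.968 + 1528 * 0.57 = 2145 + 871 = 3016
Net migration: Group 1 − 140 → 1244
End of period: [1244, 1425, 1788, 1609, 3016]
Period 3.
Births: 1425 * 0.361 = 514  |  1788 * 0.424 = 758 ⇒ total 1272
Group 2: 1244 * 0.963 = 1198
Group 3: 1425 * 0.967 = 1378
Group 4: 1788 * 0.951 = 1700
Group 5: 1609 * 0.968 + 3016 * 0.57 = 1558 + 1719 = 3277
Net migration: Group 1 − 140 → 1132
End of period: [1132, 1198, 1378, 1700, 3277]
Period 4.
Births: 1198 * 0.361 = 432  |  1378 * 0.424 = 584 ⇒ total 1016
Group 2: 1132 * 0.963 = 1090
Group 3: 1198 * 0.967 = 1158
Group 4: 1378 * 0.951 = 1310
Group 5: 1700 * 0.968 + 3277 * 0.57 = 1646 + 1868 = 3514
Net migration: Group 1 − 140 → 876
End of period: [876, 1090, 1158, 1310, 3514]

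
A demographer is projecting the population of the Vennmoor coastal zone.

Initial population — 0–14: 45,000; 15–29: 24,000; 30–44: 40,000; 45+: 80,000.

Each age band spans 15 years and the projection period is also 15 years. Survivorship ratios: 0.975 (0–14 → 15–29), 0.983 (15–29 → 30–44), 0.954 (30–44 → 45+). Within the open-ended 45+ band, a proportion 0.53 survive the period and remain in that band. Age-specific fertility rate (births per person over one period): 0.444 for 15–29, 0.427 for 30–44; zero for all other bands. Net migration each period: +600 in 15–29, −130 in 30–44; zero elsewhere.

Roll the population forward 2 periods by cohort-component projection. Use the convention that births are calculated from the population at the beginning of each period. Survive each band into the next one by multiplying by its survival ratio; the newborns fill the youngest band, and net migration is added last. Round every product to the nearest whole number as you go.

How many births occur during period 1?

27736

— Period 1 —
Births: 24000 × 0.444 = 10656 ; 40000 × 0.427 = 17080 ⇒ total 27736
15–29: 45000 × 0.975 = 43875
30–44: 24000 × 0.983 = 23592
45+: 40000 × 0.954 + 80000 × 0.53 = 38160 + 42400 = 80560
Net migration: 15–29 + 600 → 44475; 30–44 − 130 → 23462
Population now: 0–14=27736, 15–29=44475, 30–44=23462, 45+=80560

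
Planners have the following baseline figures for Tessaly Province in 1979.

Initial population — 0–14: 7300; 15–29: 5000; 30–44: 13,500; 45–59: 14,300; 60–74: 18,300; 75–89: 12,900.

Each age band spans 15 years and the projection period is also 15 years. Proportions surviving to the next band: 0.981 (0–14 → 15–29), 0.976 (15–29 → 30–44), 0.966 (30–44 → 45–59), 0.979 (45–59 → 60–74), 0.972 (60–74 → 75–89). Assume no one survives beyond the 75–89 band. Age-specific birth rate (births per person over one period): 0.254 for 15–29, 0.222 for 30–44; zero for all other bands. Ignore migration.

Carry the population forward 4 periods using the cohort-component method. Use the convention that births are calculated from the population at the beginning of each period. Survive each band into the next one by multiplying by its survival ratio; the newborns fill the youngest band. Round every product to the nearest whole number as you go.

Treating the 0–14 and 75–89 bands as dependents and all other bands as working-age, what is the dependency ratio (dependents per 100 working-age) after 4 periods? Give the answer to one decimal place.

After projecting period 1:
Births: 5000 * 0.254 = 1270 ; 13500 * 0.222 = 2997 → total 4267
15–29: 7300 * 0.981 = 7161
30–44: 5000 * 0.976 = 4880
45–59: 13500 * 0.966 = 13041
60–74: 14300 * 0.979 = 14000
75–89: 18300 * 0.972 = 17788
End of period: [4267, 7161, 4880, 13041, 14000, 17788]
After projecting period 2:
Births: 7161 * 0.254 = 1819 ; 4880 * 0.222 = 1083 → total 2902
15–29: 4267 * 0.981 = 4186
30–44: 7161 * 0.976 = 6989
45–59: 4880 * 0.966 = 4714
60–74: 13041 * 0.979 = 12767
75–89: 14000 * 0.972 = 13608
End of period: [2902, 4186, 6989, 4714, 12767, 13608]
After projecting period 3:
Births: 4186 * 0.254 = 1063 ; 6989 * 0.222 = 1552 → total 2615
15–29: 2902 * 0.981 = 2847
30–44: 4186 * 0.976 = 4086
45–59: 6989 * 0.966 = 6751
60–74: 4714 * 0.979 = 4615
75–89: 12767 * 0.972 = 12410
End of period: [2615, 2847, 4086, 6751, 4615, 12410]
After projecting period 4:
Births: 2847 * 0.254 = 723 ; 4086 * 0.222 = 907 → total 1630
15–29: 2615 * 0.981 = 2565
30–44: 2847 * 0.976 = 2779
45–59: 4086 * 0.966 = 3947
60–74: 6751 * 0.979 = 6609
75–89: 4615 * 0.972 = 4486
End of period: [1630, 2565, 2779, 3947, 6609, 4486]
Dependents (band 0–14 + band 75–89) = 1630 + 4486 = 6116; working-age = 15900; ratio = 6116/15900 × 100 = 38.5

38.5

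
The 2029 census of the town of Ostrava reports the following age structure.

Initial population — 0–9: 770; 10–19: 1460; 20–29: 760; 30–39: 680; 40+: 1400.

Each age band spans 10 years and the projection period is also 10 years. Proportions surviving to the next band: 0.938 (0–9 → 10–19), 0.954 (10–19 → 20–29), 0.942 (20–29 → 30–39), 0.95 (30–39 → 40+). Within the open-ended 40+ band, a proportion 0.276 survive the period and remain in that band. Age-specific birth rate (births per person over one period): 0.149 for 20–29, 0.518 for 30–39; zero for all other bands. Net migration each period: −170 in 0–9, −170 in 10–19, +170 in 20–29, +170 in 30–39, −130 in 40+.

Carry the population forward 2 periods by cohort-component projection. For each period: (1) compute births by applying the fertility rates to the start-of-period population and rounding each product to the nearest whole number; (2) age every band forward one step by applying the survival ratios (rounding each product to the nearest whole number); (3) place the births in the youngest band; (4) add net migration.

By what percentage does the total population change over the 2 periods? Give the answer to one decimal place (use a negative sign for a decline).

-22.5

After projecting period 1:
Births: 760 * 0.149 = 113  |  680 * 0.518 = 352 — total 465
10–19: 770 * 0.938 = 722
20–29: 1460 * 0.954 = 1393
30–39: 760 * 0.942 = 716
40+: 680 * 0.95 + 1400 * 0.276 = 646 + 386 = 1032
Net migration: 0–9 − 170 → 295; 10–19 − 170 → 552; 20–29 + 170 → 1563; 30–39 + 170 → 886; 40+ − 130 → 902
End of period: [295, 552, 1563, 886, 902]
After projecting period 2:
Births: 1563 * 0.149 = 233  |  886 * 0.518 = 459 — total 692
10–19: 295 * 0.938 = 277
20–29: 552 * 0.954 = 527
30–39: 1563 * 0.942 = 1472
40+: 886 * 0.95 + 902 * 0.276 = 842 + 249 = 1091
Net migration: 0–9 − 170 → 522; 10–19 − 170 → 107; 20–29 + 170 → 697; 30–39 + 170 → 1642; 40+ − 130 → 961
End of period: [522, 107, 697, 1642, 961]
Total: 5070 → 3929; change = -1141; percentage change = -22.5%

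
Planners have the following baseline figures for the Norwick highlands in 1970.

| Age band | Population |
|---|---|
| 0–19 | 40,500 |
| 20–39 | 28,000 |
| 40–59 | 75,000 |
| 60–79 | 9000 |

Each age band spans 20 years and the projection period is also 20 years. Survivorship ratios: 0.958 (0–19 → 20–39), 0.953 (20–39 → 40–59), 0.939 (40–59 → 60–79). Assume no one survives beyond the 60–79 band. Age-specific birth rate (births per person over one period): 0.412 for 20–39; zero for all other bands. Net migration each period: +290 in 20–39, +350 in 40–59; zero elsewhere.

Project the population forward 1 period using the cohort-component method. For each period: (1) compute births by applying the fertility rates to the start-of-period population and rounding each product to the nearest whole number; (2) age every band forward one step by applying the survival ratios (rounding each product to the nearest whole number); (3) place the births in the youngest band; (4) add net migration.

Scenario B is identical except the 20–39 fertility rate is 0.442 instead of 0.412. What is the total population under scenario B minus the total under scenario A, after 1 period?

840

Period 1.
Births: 28000 * 0.412 = 11536
20–39: 40500 * 0.958 = 38799
40–59: 28000 * 0.953 = 26684
60–79: 75000 * 0.939 = 70425
Net migration: 20–39 + 290 → 39089; 40–59 + 350 → 27034
Population now: 0–19=11536, 20–39=39089, 40–59=27034, 60–79=70425
Scenario A total after 1 period: 148084
Scenario B projection —
Period 1.
Births: 28000 * 0.442 = 12376
20–39: 40500 * 0.958 = 38799
40–59: 28000 * 0.953 = 26684
60–79: 75000 * 0.939 = 70425
Net migration: 20–39 + 290 → 39089; 40–59 + 350 → 27034
Population now: 0–19=12376, 20–39=39089, 40–59=27034, 60–79=70425
Scenario B total after 1 period: 148924
Difference B − A = 148924 − 148084 = 840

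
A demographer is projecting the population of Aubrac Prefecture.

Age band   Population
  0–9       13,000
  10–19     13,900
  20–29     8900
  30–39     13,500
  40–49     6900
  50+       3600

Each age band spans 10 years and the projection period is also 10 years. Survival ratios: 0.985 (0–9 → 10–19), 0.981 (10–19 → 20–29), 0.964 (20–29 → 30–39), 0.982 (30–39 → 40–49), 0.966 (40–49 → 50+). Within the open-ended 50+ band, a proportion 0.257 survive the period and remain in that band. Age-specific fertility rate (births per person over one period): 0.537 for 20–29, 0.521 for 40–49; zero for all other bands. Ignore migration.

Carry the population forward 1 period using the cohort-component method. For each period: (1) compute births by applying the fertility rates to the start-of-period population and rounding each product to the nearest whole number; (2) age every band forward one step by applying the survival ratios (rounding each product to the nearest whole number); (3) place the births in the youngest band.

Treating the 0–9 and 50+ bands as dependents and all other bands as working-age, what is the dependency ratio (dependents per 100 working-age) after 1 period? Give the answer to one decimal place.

— Period 1 —
Births: 8900 * 0.537 = 4779, 6900 * 0.521 = 3595 → 8374
10–19: 13000 * 0.985 = 12805
20–29: 13900 * 0.981 = 13636
30–39: 8900 * 0.964 = 8580
40–49: 13500 * 0.982 = 13257
50+: 6900 * 0.966 + 3600 * 0.257 = 6665 + 925 = 7590
Population now: 0–9=8374, 10–19=12805, 20–29=13636, 30–39=8580, 40–49=13257, 50+=7590
Dependents (band 0–9 + band 50+) = 8374 + 7590 = 15964; working-age = 48278; ratio = 15964/48278 × 100 = 33.1

33.1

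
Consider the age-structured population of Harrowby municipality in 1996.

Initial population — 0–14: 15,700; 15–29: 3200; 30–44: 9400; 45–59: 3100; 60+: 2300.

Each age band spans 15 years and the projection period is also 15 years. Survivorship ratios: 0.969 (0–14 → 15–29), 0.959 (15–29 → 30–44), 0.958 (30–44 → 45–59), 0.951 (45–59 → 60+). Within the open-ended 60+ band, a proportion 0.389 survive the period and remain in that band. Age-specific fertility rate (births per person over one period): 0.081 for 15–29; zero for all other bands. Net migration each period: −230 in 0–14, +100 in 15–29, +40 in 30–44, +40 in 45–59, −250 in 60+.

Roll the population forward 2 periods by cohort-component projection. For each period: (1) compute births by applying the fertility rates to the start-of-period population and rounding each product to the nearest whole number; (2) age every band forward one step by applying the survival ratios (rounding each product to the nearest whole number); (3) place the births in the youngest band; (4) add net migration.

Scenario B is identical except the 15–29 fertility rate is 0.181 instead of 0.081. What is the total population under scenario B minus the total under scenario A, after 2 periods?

(Groups numbered youngest = 1 to oldest = 5.)
Period 1.
Births: 3200 × 0.081 = 259
Group 2: 15700 × 0.969 = 15213
Group 3: 3200 × 0.959 = 3069
Group 4: 9400 × 0.958 = 9005
Group 5: 3100 × 0.951 + 2300 × 0.389 = 2948 + 895 = 3843
Net migration: Group 1 − 230 → 29; Group 2 + 100 → 15313; Group 3 + 40 → 3109; Group 4 + 40 → 9045; Group 5 − 250 → 3593
→ [29, 15313, 3109, 9045, 3593]
Period 2.
Births: 15313 × 0.081 = 1240
Group 2: 29 × 0.969 = 28
Group 3: 15313 × 0.959 = 14685
Group 4: 3109 × 0.958 = 2978
Group 5: 9045 × 0.951 + 3593 × 0.389 = 8602 + 1398 = 10000
Net migration: Group 1 − 230 → 1010; Group 2 + 100 → 128; Group 3 + 40 → 14725; Group 4 + 40 → 3018; Group 5 − 250 → 9750
→ [1010, 128, 14725, 3018, 9750]
Scenario A total after 2 periods: 28631
Scenario B projection —
Period 1.
Births: 3200 × 0.181 = 579
Group 2: 15700 × 0.969 = 15213
Group 3: 3200 × 0.959 = 3069
Group 4: 9400 × 0.958 = 9005
Group 5: 3100 × 0.951 + 2300 × 0.389 = 2948 + 895 = 3843
Net migration: Group 1 − 230 → 349; Group 2 + 100 → 15313; Group 3 + 40 → 3109; Group 4 + 40 → 9045; Group 5 − 250 → 3593
→ [349, 15313, 3109, 9045, 3593]
Period 2.
Births: 15313 × 0.181 = 2772
Group 2: 349 × 0.969 = 338
Group 3: 15313 × 0.959 = 14685
Group 4: 3109 × 0.958 = 2978
Group 5: 9045 × 0.951 + 3593 × 0.389 = 8602 + 1398 = 10000
Net migration: Group 1 − 230 → 2542; Group 2 + 100 → 438; Group 3 + 40 → 14725; Group 4 + 40 → 3018; Group 5 − 250 → 9750
→ [2542, 438, 14725, 3018, 9750]
Scenario B total after 2 periods: 30473
Difference B − A = 30473 − 28631 = 1842

1842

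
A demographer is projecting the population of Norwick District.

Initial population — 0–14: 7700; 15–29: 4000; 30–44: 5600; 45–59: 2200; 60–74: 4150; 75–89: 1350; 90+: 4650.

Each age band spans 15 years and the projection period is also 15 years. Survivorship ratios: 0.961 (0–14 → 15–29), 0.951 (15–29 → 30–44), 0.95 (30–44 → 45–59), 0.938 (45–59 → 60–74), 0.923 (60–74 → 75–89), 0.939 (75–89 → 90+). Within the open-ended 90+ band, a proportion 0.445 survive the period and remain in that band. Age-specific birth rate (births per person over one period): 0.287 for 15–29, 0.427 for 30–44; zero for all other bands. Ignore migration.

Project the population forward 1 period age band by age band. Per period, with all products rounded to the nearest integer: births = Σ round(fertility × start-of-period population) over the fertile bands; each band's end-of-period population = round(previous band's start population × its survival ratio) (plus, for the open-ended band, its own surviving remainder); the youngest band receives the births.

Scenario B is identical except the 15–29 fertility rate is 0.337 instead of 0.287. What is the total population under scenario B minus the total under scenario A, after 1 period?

Numbering the groups 1..7 from youngest to oldest:
[period 1]
Births: 4000 * 0.287 = 1148, 5600 * 0.427 = 2391 → total 3539
Group 2: 7700 * 0.961 = 7400
Group 3: 4000 * 0.951 = 3804
Group 4: 5600 * 0.95 = 5320
Group 5: 2200 * 0.938 = 2064
Group 6: 4150 * 0.923 = 3830
Group 7: 1350 * 0.939 + 4650 * 0.445 = 1268 + 2069 = 3337
Population now: 0–14=3539, 15–29=7400, 30–44=3804, 45–59=5320, 60–74=2064, 75–89=3830, 90+=3337
Scenario A total after 1 period: 29294
Scenario B projection —
[period 1]
Births: 4000 * 0.337 = 1348, 5600 * 0.427 = 2391 → total 3739
Group 2: 7700 * 0.961 = 7400
Group 3: 4000 * 0.951 = 3804
Group 4: 5600 * 0.95 = 5320
Group 5: 2200 * 0.938 = 2064
Group 6: 4150 * 0.923 = 3830
Group 7: 1350 * 0.939 + 4650 * 0.445 = 1268 + 2069 = 3337
Population now: 0–14=3739, 15–29=7400, 30–44=3804, 45–59=5320, 60–74=2064, 75–89=3830, 90+=3337
Scenario B total after 1 period: 29494
Difference B − A = 29494 − 29294 = 200

200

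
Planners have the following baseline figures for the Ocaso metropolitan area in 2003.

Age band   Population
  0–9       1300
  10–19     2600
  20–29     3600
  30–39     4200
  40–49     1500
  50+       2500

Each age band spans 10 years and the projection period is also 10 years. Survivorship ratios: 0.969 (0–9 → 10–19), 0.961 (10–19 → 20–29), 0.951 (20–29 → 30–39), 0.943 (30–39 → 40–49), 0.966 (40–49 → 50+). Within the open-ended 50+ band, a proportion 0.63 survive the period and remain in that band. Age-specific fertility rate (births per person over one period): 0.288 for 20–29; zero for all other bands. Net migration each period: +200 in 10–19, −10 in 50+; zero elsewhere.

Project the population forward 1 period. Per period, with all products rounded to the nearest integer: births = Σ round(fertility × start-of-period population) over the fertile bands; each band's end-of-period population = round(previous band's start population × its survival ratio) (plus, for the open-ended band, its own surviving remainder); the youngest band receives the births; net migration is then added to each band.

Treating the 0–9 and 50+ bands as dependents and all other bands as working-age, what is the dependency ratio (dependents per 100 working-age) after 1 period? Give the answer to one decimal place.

35.7

[period 1]
Births: 3600 × 0.288 = 1037
10–19: 1300 × 0.969 = 1260
20–29: 2600 × 0.961 = 2499
30–39: 3600 × 0.951 = 3424
40–49: 4200 × 0.943 = 3961
50+: 1500 × 0.966 + 2500 × 0.63 = 1449 + 1575 = 3024
Net migration: 10–19 + 200 → 1460; 50+ − 10 → 3014
Giving 1037 / 1460 / 2499 / 3424 / 3961 / 3014.
Dependents (band 0–9 + band 50+) = 1037 + 3014 = 4051; working-age = 11344; ratio = 4051/11344 × 100 = 35.7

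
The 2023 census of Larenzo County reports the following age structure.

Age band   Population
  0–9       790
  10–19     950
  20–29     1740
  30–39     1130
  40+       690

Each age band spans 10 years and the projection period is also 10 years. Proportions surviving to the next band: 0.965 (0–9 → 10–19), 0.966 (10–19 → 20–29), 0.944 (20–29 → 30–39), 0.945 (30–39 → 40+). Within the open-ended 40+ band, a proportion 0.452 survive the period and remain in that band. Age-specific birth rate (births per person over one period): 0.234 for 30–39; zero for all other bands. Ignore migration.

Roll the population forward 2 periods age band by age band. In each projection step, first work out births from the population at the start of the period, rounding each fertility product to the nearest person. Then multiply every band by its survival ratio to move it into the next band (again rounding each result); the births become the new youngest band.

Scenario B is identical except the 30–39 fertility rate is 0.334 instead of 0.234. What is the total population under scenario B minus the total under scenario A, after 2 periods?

274

Call the groups 1 to 5, youngest first.
Period 1:
Births: 1130 × 0.234 = 264
Group 2: 790 × 0.965 = 762
Group 3: 950 × 0.966 = 918
Group 4: 1740 × 0.944 = 1643
Group 5: 1130 × 0.945 + 690 × 0.452 = 1068 + 312 = 1380
→ [264, 762, 918, 1643, 1380]
Period 2:
Births: 1643 × 0.234 = 384
Group 2: 264 × 0.965 = 255
Group 3: 762 × 0.966 = 736
Group 4: 918 × 0.944 = 867
Group 5: 1643 × 0.945 + 1380 × 0.452 = 1553 + 624 = 2177
→ [384, 255, 736, 867, 2177]
Scenario A total after 2 periods: 4419
Scenario B projection —
Period 1:
Births: 1130 × 0.334 = 377
Group 2: 790 × 0.965 = 762
Group 3: 950 × 0.966 = 918
Group 4: 1740 × 0.944 = 1643
Group 5: 1130 × 0.945 + 690 × 0.452 = 1068 + 312 = 1380
→ [377, 762, 918, 1643, 1380]
Period 2:
Births: 1643 × 0.334 = 549
Group 2: 377 × 0.965 = 364
Group 3: 762 × 0.966 = 736
Group 4: 918 × 0.944 = 867
Group 5: 1643 × 0.945 + 1380 × 0.452 = 1553 + 624 = 2177
→ [549, 364, 736, 867, 2177]
Scenario B total after 2 periods: 4693
Difference B − A = 4693 − 4419 = 274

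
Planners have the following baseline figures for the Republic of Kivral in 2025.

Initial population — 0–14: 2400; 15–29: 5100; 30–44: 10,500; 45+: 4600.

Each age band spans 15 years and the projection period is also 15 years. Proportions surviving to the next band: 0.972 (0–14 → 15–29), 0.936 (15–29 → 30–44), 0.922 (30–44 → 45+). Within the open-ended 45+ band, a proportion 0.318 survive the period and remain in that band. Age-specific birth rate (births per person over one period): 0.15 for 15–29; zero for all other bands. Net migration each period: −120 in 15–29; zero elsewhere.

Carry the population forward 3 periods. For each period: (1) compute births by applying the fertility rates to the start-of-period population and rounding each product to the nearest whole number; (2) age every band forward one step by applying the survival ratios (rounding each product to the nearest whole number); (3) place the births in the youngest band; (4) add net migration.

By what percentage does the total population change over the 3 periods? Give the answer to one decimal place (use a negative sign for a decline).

Call the bands 1 to 4, youngest first.
Period 1:
Births: 5100 * 0.15 = 765
Band 2: 2400 * 0.972 = 2333
Band 3: 5100 * 0.936 = 4774
Band 4: 10500 * 0.922 + 4600 * 0.318 = 9681 + 1463 = 11144
Net migration: Band 2 − 120 → 2213
Giving 765 / 2213 / 4774 / 11144.
Period 2:
Births: 2213 * 0.15 = 332
Band 2: 765 * 0.972 = 744
Band 3: 2213 * 0.936 = 2071
Band 4: 4774 * 0.922 + 11144 * 0.318 = 4402 + 3544 = 7946
Net migration: Band 2 − 120 → 624
Giving 332 / 624 / 2071 / 7946.
Period 3:
Births: 624 * 0.15 = 94
Band 2: 332 * 0.972 = 323
Band 3: 624 * 0.936 = 584
Band 4: 2071 * 0.922 + 7946 * 0.318 = 1909 + 2527 = 4436
Net migration: Band 2 − 120 → 203
Giving 94 / 203 / 584 / 4436.
Total: 22600 → 5317; change = -17283; percentage change = -76.5%

-76.5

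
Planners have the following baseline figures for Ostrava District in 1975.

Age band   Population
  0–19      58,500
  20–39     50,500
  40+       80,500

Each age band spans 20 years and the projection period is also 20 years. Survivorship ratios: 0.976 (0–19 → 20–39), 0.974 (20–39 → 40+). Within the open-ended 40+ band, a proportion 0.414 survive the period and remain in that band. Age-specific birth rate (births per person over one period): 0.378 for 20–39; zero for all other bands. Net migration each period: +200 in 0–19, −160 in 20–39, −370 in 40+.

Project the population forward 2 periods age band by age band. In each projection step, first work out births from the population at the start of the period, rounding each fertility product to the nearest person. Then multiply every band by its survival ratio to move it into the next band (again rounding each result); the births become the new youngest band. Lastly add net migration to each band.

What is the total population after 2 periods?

129482

Call the bands 1 to 3, youngest first.
[period 1]
Births: 50500 * 0.378 = 19089
Band 2: 58500 * 0.976 = 57096
Band 3: 50500 * 0.974 + 80500 * 0.414 = 49187 + 33327 = 82514
Net migration: Band 1 + 200 → 19289; Band 2 − 160 → 56936; Band 3 − 370 → 82144
End of period: [19289, 56936, 82144]
[period 2]
Births: 56936 * 0.378 = 21522
Band 2: 19289 * 0.976 = 18826
Band 3: 56936 * 0.974 + 82144 * 0.414 = 55456 + 34008 = 89464
Net migration: Band 1 + 200 → 21722; Band 2 − 160 → 18666; Band 3 − 370 → 89094
End of period: [21722, 18666, 89094]
Total after period 2: 21722 + 18666 + 89094 = 129482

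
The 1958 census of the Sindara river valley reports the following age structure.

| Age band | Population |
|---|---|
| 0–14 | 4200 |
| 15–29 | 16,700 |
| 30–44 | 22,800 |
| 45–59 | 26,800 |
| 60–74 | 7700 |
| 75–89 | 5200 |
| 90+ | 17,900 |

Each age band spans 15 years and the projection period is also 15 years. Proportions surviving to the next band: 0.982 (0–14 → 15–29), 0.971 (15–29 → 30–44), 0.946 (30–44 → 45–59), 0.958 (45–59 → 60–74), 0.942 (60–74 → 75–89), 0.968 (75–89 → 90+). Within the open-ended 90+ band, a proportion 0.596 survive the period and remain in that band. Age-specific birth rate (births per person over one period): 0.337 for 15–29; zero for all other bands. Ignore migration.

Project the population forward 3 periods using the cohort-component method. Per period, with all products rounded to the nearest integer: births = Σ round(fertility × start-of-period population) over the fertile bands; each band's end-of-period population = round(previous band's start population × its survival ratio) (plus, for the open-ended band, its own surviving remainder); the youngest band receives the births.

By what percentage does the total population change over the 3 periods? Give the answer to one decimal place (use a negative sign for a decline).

-21.3

Call the bands 1 to 7, youngest first.
— Period 1 —
Births: 16700 * 0.337 = 5628
Band 2: 4200 * 0.982 = 4124
Band 3: 16700 * 0.971 = 16216
Band 4: 22800 * 0.946 = 21569
Band 5: 26800 * 0.958 = 25674
Band 6: 7700 * 0.942 = 7253
Band 7: 5200 * 0.968 + 17900 * 0.596 = 5034 + 10668 = 15702
→ [5628, 4124, 16216, 21569, 25674, 7253, 15702]
— Period 2 —
Births: 4124 * 0.337 = 1390
Band 2: 5628 * 0.982 = 5527
Band 3: 4124 * 0.971 = 4004
Band 4: 16216 * 0.946 = 15340
Band 5: 21569 * 0.958 = 20663
Band 6: 25674 * 0.942 = 24185
Band 7: 7253 * 0.968 + 15702 * 0.596 = 7021 + 9358 = 16379
→ [1390, 5527, 4004, 15340, 20663, 24185, 16379]
— Period 3 —
Births: 5527 * 0.337 = 1863
Band 2: 1390 * 0.982 = 1365
Band 3: 5527 * 0.971 = 5367
Band 4: 4004 * 0.946 = 3788
Band 5: 15340 * 0.958 = 14696
Band 6: 20663 * 0.942 = 19465
Band 7: 24185 * 0.968 + 16379 * 0.596 = 23411 + 9762 = 33173
→ [1863, 1365, 5367, 3788, 14696, 19465, 33173]
Total: 101300 → 79717; change = -21583; percentage change = -21.3%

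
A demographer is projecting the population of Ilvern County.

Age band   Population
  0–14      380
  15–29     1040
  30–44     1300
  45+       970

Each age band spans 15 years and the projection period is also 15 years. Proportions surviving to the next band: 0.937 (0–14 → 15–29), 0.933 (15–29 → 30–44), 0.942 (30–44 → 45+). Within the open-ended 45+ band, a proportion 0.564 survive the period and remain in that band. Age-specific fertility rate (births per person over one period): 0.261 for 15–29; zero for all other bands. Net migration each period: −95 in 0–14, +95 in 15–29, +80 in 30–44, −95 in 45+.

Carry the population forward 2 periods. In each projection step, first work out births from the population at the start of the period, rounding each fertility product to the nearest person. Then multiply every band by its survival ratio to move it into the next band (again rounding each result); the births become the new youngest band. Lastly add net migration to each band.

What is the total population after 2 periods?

[period 1]
Births: 1040 × 0.261 = 271
15–29: 380 × 0.937 = 356
30–44: 1040 × 0.933 = 970
45+: 1300 × 0.942 + 970 × 0.564 = 1225 + 547 = 1772
Net migration: 0–14 − 95 → 176; 15–29 + 95 → 451; 30–44 + 80 → 1050; 45+ − 95 → 1677
End of period: [176, 451, 1050, 1677]
[period 2]
Births: 451 × 0.261 = 118
15–29: 176 × 0.937 = 165
30–44: 451 × 0.933 = 421
45+: 1050 × 0.942 + 1677 × 0.564 = 989 + 946 = 1935
Net migration: 0–14 − 95 → 23; 15–29 + 95 → 260; 30–44 + 80 → 501; 45+ − 95 → 1840
End of period: [23, 260, 501, 1840]
Total after period 2: 23 + 260 + 501 + 1840 = 2624

2624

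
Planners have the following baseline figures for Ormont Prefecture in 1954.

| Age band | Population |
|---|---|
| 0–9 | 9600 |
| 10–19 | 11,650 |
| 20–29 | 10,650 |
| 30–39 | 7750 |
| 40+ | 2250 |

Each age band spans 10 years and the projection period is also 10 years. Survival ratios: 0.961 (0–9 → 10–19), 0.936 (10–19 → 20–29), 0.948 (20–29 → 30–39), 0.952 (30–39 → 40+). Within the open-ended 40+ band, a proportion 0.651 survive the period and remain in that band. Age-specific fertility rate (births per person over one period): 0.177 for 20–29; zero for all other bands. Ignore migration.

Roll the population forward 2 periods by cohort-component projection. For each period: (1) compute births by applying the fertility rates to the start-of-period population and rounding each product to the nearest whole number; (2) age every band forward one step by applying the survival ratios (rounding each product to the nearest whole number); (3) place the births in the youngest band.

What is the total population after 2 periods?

Call the bands 1 to 5, youngest first.
Period 1.
Births: 10650 × 0.177 = 1885
Band 2: 9600 × 0.961 = 9226
Band 3: 11650 × 0.936 = 10904
Band 4: 10650 × 0.948 = 10096
Band 5: 7750 × 0.952 + 2250 × 0.651 = 7378 + 1465 = 8843
Giving 1885 / 9226 / 10904 / 10096 / 8843.
Period 2.
Births: 10904 × 0.177 = 1930
Band 2: 1885 × 0.961 = 1811
Band 3: 9226 × 0.936 = 8636
Band 4: 10904 × 0.948 = 10337
Band 5: 10096 × 0.952 + 8843 × 0.651 = 9611 + 5757 = 15368
Giving 1930 / 1811 / 8636 / 10337 / 15368.
Total after period 2: 1930 + 1811 + 8636 + 10337 + 15368 = 38082

38082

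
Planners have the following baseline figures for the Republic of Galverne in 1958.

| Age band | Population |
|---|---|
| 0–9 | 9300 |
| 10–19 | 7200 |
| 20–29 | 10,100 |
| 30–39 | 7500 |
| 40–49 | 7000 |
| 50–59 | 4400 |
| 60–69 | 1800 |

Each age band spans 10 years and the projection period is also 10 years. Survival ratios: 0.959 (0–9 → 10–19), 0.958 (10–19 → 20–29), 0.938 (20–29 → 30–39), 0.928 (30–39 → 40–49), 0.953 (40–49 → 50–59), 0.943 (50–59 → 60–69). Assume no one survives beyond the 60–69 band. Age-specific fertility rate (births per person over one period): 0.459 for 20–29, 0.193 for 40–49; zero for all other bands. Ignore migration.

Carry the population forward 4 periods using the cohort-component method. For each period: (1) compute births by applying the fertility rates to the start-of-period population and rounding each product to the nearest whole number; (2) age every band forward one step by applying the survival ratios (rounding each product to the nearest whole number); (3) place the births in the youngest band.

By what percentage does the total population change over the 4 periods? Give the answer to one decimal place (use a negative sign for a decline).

-16.6

Call the bands 1 to 7, youngest first.
Period 1.
Births: 10100 * 0.459 = 4636, 7000 * 0.193 = 1351 → 5987
Band 2: 9300 * 0.959 = 8919
Band 3: 7200 * 0.958 = 6898
Band 4: 10100 * 0.938 = 9474
Band 5: 7500 * 0.928 = 6960
Band 6: 7000 * 0.953 = 6671
Band 7: 4400 * 0.943 = 4149
Population now: 0–9=5987, 10–19=8919, 20–29=6898, 30–39=9474, 40–49=6960, 50–59=6671, 60–69=4149
Period 2.
Births: 6898 * 0.459 = 3166, 6960 * 0.193 = 1343 → 4509
Band 2: 5987 * 0.959 = 5742
Band 3: 8919 * 0.958 = 8544
Band 4: 6898 * 0.938 = 6470
Band 5: 9474 * 0.928 = 8792
Band 6: 6960 * 0.953 = 6633
Band 7: 6671 * 0.943 = 6291
Population now: 0–9=4509, 10–19=5742, 20–29=8544, 30–39=6470, 40–49=8792, 50–59=6633, 60–69=6291
Period 3.
Births: 8544 * 0.459 = 3922, 8792 * 0.193 = 1697 → 5619
Band 2: 4509 * 0.959 = 4324
Band 3: 5742 * 0.958 = 5501
Band 4: 8544 * 0.938 = 8014
Band 5: 6470 * 0.928 = 6004
Band 6: 8792 * 0.953 = 8379
Band 7: 6633 * 0.943 = 6255
Population now: 0–9=5619, 10–19=4324, 20–29=5501, 30–39=8014, 40–49=6004, 50–59=8379, 60–69=6255
Period 4.
Births: 5501 * 0.459 = 2525, 6004 * 0.193 = 1159 → 3684
Band 2: 5619 * 0.959 = 5389
Band 3: 4324 * 0.958 = 4142
Band 4: 5501 * 0.938 = 5160
Band 5: 8014 * 0.928 = 7437
Band 6: 6004 * 0.953 = 5722
Band 7: 8379 * 0.943 = 7901
Population now: 0–9=3684, 10–19=5389, 20–29=4142, 30–39=5160, 40–49=7437, 50–59=5722, 60–69=7901
Total: 47300 → 39435; change = -7865; percentage change = -16.6%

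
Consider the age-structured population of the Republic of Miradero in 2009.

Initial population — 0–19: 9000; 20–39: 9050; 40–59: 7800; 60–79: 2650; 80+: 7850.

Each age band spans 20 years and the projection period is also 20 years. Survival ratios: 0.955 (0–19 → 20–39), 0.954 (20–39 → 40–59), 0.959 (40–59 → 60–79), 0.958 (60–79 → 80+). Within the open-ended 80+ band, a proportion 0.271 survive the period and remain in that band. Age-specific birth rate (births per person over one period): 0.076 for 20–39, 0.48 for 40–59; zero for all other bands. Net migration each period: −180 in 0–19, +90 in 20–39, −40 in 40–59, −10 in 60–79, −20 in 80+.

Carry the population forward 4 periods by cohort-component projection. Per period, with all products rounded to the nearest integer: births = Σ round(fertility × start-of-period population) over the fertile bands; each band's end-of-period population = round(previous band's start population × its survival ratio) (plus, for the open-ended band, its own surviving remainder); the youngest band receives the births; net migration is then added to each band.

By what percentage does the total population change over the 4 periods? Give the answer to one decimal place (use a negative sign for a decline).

(Groups numbered youngest = 1 to oldest = 5.)
After projecting period 1:
Births: 9050 * 0.076 = 688  |  7800 * 0.48 = 3744 → 4432
Group 2: 9000 * 0.955 = 8595
Group 3: 9050 * 0.954 = 8634
Group 4: 7800 * 0.959 = 7480
Group 5: 2650 * 0.958 + 7850 * 0.271 = 2539 + 2127 = 4666
Net migration: Group 1 − 180 → 4252; Group 2 + 90 → 8685; Group 3 − 40 → 8594; Group 4 − 10 → 7470; Group 5 − 20 → 4646
End of period: [4252, 8685, 8594, 7470, 4646]
After projecting period 2:
Births: 8685 * 0.076 = 660  |  8594 * 0.48 = 4125 → 4785
Group 2: 4252 * 0.955 = 4061
Group 3: 8685 * 0.954 = 8285
Group 4: 8594 * 0.959 = 8242
Group 5: 7470 * 0.958 + 4646 * 0.271 = 7156 + 1259 = 8415
Net migration: Group 1 − 180 → 4605; Group 2 + 90 → 4151; Group 3 − 40 → 8245; Group 4 − 10 → 8232; Group 5 − 20 → 8395
End of period: [4605, 4151, 8245, 8232, 8395]
After projecting period 3:
Births: 4151 * 0.076 = 315  |  8245 * 0.48 = 3958 → 4273
Group 2: 4605 * 0.955 = 4398
Group 3: 4151 * 0.954 = 3960
Group 4: 8245 * 0.959 = 7907
Group 5: 8232 * 0.958 + 8395 * 0.271 = 7886 + 2275 = 10161
Net migration: Group 1 − 180 → 4093; Group 2 + 90 → 4488; Group 3 − 40 → 3920; Group 4 − 10 → 7897; Group 5 − 20 → 10141
End of period: [4093, 4488, 3920, 7897, 10141]
After projecting period 4:
Births: 4488 * 0.076 = 341  |  3920 * 0.48 = 1882 → 2223
Group 2: 4093 * 0.955 = 3909
Group 3: 4488 * 0.954 = 4282
Group 4: 3920 * 0.959 = 3759
Group 5: 7897 * 0.958 + 10141 * 0.271 = 7565 + 2748 = 10313
Net migration: Group 1 − 180 → 2043; Group 2 + 90 → 3999; Group 3 − 40 → 4242; Group 4 − 10 → 3749; Group 5 − 20 → 10293
End of period: [2043, 3999, 4242, 3749, 10293]
Total: 36350 → 24326; change = -12024; percentage change = -33.1%

-33.1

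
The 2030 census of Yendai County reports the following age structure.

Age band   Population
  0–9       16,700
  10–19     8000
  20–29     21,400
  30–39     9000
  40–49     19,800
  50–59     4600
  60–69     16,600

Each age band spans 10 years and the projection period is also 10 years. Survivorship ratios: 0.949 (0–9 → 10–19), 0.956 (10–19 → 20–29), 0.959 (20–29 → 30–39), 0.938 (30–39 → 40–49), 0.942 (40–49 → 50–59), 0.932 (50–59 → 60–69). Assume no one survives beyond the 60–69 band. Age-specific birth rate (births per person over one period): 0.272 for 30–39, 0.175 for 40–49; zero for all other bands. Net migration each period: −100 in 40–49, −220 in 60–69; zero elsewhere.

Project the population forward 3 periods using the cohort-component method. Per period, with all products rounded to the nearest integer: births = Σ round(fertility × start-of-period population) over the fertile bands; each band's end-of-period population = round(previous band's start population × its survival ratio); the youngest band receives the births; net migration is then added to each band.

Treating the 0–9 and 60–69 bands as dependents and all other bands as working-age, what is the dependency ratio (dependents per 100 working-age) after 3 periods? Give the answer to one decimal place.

Period 1.
Births: 9000 * 0.272 = 2448 ; 19800 * 0.175 = 3465 ⇒ total 5913
10–19: 16700 * 0.949 = 15848
20–29: 8000 * 0.956 = 7648
30–39: 21400 * 0.959 = 20523
40–49: 9000 * 0.938 = 8442
50–59: 19800 * 0.942 = 18652
60–69: 4600 * 0.932 = 4287
Net migration: 40–49 − 100 → 8342; 60–69 − 220 → 4067
→ [5913, 15848, 7648, 20523, 8342, 18652, 4067]
Period 2.
Births: 20523 * 0.272 = 5582 ; 8342 * 0.175 = 1460 ⇒ total 7042
10–19: 5913 * 0.949 = 5611
20–29: 15848 * 0.956 = 15151
30–39: 7648 * 0.959 = 7334
40–49: 20523 * 0.938 = 19251
50–59: 8342 * 0.942 = 7858
60–69: 18652 * 0.932 = 17384
Net migration: 40–49 − 100 → 19151; 60–69 − 220 → 17164
→ [7042, 5611, 15151, 7334, 19151, 7858, 17164]
Period 3.
Births: 7334 * 0.272 = 1995 ; 19151 * 0.175 = 3351 ⇒ total 5346
10–19: 7042 * 0.949 = 6683
20–29: 5611 * 0.956 = 5364
30–39: 15151 * 0.959 = 14530
40–49: 7334 * 0.938 = 6879
50–59: 19151 * 0.942 = 18040
60–69: 7858 * 0.932 = 7324
Net migration: 40–49 − 100 → 6779; 60–69 − 220 → 7104
→ [5346, 6683, 5364, 14530, 6779, 18040, 7104]
Dependents (band 0–9 + band 60–69) = 5346 + 7104 = 12450; working-age = 51396; ratio = 12450/51396 × 100 = 24.2

24.2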